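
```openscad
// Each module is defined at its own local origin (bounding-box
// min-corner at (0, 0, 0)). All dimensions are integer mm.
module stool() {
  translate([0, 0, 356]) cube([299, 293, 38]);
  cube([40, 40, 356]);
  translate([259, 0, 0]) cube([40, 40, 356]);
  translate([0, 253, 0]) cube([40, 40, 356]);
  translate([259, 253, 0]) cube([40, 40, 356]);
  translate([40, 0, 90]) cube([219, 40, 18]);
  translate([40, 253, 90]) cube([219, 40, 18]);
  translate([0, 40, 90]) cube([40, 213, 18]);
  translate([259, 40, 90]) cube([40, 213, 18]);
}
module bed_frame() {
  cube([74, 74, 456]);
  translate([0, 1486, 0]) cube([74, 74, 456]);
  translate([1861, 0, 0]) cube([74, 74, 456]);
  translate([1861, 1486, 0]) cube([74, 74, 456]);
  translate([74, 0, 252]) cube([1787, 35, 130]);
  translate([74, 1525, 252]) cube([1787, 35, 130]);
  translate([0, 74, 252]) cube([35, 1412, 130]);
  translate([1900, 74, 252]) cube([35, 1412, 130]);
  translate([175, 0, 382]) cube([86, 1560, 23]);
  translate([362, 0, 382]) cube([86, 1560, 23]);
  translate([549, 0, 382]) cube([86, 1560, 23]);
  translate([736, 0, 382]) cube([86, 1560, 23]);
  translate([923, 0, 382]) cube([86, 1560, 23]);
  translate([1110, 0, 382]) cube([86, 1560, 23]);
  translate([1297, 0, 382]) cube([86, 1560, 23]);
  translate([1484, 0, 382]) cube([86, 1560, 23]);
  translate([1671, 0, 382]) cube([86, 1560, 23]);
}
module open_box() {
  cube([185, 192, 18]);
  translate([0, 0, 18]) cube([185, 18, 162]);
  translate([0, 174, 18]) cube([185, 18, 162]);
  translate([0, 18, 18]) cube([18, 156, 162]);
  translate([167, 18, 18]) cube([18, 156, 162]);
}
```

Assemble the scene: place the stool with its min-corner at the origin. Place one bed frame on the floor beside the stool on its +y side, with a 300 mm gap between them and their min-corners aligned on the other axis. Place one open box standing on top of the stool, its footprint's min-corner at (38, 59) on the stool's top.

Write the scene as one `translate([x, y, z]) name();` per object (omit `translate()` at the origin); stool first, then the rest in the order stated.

stool();
translate([0, 593, 0]) bed_frame();
translate([38, 59, 394]) open_box();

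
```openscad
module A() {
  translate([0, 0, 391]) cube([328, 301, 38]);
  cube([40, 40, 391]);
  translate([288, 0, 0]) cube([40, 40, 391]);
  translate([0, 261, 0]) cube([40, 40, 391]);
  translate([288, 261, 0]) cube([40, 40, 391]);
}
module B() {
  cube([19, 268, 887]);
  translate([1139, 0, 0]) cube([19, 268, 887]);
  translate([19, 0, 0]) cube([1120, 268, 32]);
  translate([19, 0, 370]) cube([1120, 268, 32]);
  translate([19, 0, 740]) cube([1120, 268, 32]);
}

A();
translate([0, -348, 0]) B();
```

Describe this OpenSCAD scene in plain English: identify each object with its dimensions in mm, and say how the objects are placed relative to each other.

A is a four-legged stool. The seat is a 328×301×38 mm slab whose top surface is at z = 429 mm; four square legs, each 40×40 mm in cross-section, run from the floor (z = 0) to the underside of the seat, each flush with a corner of the seat.

B is a bookshelf 1158 mm wide overall, 268 mm deep and 887 mm tall. The two sides are 19 mm thick vertical panels. 3 horizontal shelves of 32 mm thickness span between the inner faces of the sides; the lowest shelf sits on the floor and shelves are stacked with a clear vertical gap of 338 mm between each pair.

The bookshelf is on the floor beside the stool on its −y side.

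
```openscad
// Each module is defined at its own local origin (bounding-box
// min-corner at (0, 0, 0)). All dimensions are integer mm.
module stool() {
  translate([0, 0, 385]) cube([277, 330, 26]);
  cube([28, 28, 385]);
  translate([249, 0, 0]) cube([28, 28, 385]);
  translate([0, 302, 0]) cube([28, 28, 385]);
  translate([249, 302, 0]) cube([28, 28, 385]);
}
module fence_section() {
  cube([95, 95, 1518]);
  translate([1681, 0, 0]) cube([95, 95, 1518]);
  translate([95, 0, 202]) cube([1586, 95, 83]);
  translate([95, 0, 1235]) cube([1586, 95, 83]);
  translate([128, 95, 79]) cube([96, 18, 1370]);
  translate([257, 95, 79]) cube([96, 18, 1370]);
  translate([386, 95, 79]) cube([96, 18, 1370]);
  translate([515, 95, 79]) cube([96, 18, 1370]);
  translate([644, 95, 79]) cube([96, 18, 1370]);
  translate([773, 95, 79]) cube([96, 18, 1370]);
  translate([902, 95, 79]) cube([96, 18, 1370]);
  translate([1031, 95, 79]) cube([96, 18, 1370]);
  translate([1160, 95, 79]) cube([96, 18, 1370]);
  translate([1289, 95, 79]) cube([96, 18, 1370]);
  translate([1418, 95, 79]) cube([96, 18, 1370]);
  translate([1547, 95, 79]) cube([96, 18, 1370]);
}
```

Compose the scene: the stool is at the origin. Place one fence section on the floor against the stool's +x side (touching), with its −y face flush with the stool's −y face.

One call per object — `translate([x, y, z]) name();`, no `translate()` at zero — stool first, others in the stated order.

stool();
translate([277, 0, 0]) fence_section();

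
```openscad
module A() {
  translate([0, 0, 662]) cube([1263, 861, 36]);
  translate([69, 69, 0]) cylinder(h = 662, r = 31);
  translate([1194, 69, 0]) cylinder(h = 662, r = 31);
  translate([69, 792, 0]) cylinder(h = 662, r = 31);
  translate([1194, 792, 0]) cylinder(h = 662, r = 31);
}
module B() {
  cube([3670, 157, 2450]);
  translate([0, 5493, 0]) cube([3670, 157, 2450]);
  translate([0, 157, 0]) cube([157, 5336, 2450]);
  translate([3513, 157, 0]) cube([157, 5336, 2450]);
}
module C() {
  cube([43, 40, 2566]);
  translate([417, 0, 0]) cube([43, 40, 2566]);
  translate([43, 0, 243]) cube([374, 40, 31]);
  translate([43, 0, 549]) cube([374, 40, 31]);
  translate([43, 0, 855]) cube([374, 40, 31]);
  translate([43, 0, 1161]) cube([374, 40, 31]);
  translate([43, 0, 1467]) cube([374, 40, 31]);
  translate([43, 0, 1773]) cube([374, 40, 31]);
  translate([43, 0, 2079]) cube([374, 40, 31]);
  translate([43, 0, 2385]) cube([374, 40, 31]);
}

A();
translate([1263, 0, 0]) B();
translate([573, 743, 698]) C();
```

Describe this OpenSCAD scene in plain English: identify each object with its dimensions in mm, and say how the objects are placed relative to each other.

A is a rectangular dining table. The top is 1263×861×36 mm with its upper surface at z = 698 mm. It stands on four round legs of 62 mm diameter, each leg's bounding box inset 38 mm from the nearest pair of top edges, running from the floor to the underside of the top.

B is a box-shaped house frame (walls only): outside footprint 3670×5650 mm, wall height 2450 mm, wall thickness 157 mm. The two y-facing walls run the full x-width; the two x-facing walls fit between the inner faces of the y-facing walls.

C is a wooden ladder with two side rails of 43×40 mm section and 2566 mm height, set 460 mm apart overall. Between them run 8 rectangular rungs (40 mm deep, 31 mm thick), front faces flush with the rails' −y face. The bottom of the first rung is 243 mm above the floor and each subsequent rung is 306 mm higher than the one below.

The house frame is against the table's +x side, with their −y faces flush. The ladder is on top of the table.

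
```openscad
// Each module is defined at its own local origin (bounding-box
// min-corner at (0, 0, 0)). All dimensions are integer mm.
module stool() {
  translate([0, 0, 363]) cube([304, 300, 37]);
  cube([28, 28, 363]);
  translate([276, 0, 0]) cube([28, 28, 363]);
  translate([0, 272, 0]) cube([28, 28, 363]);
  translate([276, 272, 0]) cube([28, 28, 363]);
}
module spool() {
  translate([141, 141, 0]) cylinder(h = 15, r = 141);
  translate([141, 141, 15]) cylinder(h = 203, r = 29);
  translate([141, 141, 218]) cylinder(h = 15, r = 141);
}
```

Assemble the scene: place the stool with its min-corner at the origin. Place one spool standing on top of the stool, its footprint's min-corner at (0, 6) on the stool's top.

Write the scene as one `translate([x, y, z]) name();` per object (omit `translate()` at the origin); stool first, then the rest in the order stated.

stool();
translate([0, 6, 400]) spool();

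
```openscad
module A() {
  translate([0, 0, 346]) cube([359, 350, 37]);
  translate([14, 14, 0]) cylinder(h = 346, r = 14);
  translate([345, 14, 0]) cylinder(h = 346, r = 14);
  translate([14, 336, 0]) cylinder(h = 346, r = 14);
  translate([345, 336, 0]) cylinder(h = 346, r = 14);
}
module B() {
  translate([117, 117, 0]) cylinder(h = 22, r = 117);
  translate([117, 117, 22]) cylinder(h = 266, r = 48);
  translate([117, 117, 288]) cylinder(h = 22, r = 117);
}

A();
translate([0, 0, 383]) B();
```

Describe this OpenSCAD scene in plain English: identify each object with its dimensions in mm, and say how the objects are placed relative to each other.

A is a simple wooden stool: a rectangular seat 359 mm (x) by 350 mm (y), 37 mm thick, top face at z = 383 mm, on four round legs, each 28 mm in diameter. The legs rest on z = 0, each leg's axis is inset half a diameter from the nearest pair of seat edges (so the leg's bounding box is flush with the corner).

B is a spool: two coaxial disc flanges of radius 117 mm and thickness 22 mm, joined by a core cylinder of radius 48 mm and height 266 mm. The lower flange rests on z = 0 and the three cylinders share a vertical axis.

The spool is on top of the stool.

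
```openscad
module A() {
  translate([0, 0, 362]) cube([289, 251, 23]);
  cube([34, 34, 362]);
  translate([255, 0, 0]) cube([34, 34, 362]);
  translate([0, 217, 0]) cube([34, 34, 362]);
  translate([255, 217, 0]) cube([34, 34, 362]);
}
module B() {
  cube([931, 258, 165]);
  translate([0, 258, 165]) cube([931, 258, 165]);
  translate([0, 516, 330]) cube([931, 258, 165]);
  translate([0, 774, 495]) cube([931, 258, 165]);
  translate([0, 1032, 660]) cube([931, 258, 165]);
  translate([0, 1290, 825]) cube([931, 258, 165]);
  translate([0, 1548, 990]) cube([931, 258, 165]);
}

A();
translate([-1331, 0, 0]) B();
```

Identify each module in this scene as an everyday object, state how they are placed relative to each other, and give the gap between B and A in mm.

A is a stool. B is a staircase. The staircase is on the floor beside the stool on its −x side. The gap between the staircase and the stool is 400 mm.

The staircase's nearest face is 400 mm from the stool's −x face.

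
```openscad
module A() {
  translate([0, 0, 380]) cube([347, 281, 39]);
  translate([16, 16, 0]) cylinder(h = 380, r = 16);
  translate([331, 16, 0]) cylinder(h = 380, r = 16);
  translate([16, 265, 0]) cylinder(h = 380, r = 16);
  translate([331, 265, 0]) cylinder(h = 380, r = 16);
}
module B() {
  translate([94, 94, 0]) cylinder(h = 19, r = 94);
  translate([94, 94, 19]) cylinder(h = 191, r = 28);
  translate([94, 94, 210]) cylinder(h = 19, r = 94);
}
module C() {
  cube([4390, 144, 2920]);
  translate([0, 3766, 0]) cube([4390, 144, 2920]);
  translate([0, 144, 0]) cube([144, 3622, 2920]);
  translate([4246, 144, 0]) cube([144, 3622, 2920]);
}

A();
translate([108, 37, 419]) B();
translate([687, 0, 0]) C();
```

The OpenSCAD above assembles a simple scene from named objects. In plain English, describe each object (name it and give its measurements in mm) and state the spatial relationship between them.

A is a simple wooden stool: a rectangular seat 347 mm (x) by 281 mm (y), 39 mm thick, top face at z = 419 mm, on four round legs, each 32 mm in diameter. The legs rest on z = 0, each leg's axis is inset half a diameter from the nearest pair of seat edges (so the leg's bounding box is flush with the corner).

B is a spool: two coaxial disc flanges of radius 94 mm and thickness 19 mm, joined by a core cylinder of radius 28 mm and height 191 mm. The lower flange rests on z = 0 and the three cylinders share a vertical axis.

C is a box-shaped house frame (walls only): outside footprint 4390×3910 mm, wall height 2920 mm, wall thickness 144 mm. The two y-facing walls run the full x-width; the two x-facing walls fit between the inner faces of the y-facing walls.

The spool is on top of the stool. The house frame is on the floor beside the stool on its +x side.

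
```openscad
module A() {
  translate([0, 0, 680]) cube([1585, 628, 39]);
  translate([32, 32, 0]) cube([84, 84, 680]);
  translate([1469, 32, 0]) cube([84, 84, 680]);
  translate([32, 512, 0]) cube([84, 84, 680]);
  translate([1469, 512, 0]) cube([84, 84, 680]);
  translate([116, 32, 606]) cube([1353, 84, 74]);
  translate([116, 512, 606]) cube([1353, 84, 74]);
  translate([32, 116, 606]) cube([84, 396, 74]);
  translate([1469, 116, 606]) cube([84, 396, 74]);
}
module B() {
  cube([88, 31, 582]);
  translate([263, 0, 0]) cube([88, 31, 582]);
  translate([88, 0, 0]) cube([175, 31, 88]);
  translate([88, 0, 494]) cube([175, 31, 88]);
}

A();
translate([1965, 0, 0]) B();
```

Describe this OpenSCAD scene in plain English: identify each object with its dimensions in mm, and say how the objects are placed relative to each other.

A is a rectangular dining table. The top is 1585×628×39 mm with its upper surface at z = 719 mm. It stands on four 84×84 mm square legs, each inset 32 mm from the nearest pair of top edges, running from the floor to the underside of the top. Four apron rails, 84 mm thick and 74 mm tall, run between adjacent legs with their top edges flush with the underside of the top and their outer faces flush with the legs' outer faces.

B is a rectangular picture frame lying in the x–z plane (depth along y). The opening is 175 mm wide (x) by 406 mm tall (z), surrounded by a border 88 mm wide on all four sides. The frame is 31 mm deep and is made of two full-height vertical stiles with two horizontal rails fitted between them.

The picture frame is on the floor beside the table on its +x side.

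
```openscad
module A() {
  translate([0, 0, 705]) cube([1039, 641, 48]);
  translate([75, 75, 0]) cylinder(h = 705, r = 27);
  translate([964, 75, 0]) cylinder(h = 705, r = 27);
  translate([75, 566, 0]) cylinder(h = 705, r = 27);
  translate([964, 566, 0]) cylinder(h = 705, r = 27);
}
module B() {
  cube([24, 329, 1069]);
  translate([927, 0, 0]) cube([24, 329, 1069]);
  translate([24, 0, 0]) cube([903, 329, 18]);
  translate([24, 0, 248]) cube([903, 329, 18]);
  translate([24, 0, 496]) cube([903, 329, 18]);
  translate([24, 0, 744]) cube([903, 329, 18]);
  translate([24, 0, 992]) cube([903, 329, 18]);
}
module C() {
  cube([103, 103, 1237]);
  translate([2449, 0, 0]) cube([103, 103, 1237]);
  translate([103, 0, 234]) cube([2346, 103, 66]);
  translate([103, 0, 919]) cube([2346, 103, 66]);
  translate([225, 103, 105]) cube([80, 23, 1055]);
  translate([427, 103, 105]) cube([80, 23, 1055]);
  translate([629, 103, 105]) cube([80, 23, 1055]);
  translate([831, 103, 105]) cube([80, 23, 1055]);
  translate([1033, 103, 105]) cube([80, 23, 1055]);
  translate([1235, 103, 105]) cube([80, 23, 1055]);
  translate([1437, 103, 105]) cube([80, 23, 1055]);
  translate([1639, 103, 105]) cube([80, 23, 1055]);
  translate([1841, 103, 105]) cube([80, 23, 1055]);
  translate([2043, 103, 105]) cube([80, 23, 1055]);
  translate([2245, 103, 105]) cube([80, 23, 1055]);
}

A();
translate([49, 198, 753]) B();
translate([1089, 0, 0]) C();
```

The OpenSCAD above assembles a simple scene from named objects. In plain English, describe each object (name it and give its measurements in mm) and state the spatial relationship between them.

A is a table: top 1039 mm (x) × 641 mm (y), 48 mm thick, upper face at z = 753 mm, on four round legs of 54 mm diameter, each leg's bounding box inset 48 mm from the nearest pair of top edges, running from z = 0 to the bottom of the top.

B is a bookshelf 951 mm wide overall, 329 mm deep and 1069 mm tall. The two sides are 24 mm thick vertical panels. 5 horizontal shelves of 18 mm thickness span between the inner faces of the sides; the lowest shelf sits on the floor and shelves are stacked with a clear vertical gap of 230 mm between each pair.

C is a fence section. Two 103×103 mm posts, 1237 mm tall, stand on the floor with a clear span of 2346 mm between their inner faces. Two horizontal rails of 103×66 mm section span the gap between the posts with their undersides at z = 234 mm and z = 919 mm, flush with the posts' −y face. 11 pickets, each 80 mm wide, 23 mm thick and 1055 mm tall, are fixed to the +y face of the rails with their bottoms at z = 105 mm, evenly spaced across the span with equal gaps (rounded down to the nearest mm) at the −x end and between each pair — any rounding remainder accumulates at the +x end.

The bookshelf is on top of the table. The fence section is on the floor beside the table on its +x side.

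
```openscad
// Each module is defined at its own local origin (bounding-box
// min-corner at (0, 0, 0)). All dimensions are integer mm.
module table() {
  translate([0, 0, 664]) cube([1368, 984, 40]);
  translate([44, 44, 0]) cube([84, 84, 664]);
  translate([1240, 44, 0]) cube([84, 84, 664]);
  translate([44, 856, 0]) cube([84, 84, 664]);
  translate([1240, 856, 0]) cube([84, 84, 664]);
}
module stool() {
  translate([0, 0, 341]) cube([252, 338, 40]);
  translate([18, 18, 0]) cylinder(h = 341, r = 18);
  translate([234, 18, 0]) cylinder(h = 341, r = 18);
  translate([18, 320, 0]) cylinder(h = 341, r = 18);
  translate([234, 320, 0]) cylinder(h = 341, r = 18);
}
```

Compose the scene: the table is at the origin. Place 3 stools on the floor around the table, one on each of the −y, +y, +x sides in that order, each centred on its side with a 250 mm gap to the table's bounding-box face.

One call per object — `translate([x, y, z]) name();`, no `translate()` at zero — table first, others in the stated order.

table();
translate([558, -588, 0]) stool();
translate([558, 1234, 0]) stool();
translate([1618, 323, 0]) stool();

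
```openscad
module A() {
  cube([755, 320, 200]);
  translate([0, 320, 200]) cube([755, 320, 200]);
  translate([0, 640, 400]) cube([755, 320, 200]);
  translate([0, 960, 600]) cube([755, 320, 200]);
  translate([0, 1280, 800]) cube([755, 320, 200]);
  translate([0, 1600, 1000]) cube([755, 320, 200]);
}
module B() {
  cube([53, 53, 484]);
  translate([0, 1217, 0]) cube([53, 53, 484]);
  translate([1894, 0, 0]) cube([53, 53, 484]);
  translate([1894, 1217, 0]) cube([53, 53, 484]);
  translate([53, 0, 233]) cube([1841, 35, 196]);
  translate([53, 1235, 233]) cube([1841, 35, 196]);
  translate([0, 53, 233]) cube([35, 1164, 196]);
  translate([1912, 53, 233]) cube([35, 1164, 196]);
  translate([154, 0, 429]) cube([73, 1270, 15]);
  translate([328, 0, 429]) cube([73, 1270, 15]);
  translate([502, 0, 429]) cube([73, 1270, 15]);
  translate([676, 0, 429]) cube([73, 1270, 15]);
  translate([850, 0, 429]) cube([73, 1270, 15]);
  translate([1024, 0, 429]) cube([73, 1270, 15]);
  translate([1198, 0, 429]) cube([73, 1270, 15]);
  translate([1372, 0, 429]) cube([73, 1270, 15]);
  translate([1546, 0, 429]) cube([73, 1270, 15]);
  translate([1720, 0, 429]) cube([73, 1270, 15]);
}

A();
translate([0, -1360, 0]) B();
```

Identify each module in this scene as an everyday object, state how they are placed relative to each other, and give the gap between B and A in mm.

The bed frame's nearest face is 90 mm from the staircase's −y face.

A is a staircase. B is a bed frame. The bed frame is on the floor beside the staircase on its −y side. The gap between the bed frame and the staircase is 90 mm.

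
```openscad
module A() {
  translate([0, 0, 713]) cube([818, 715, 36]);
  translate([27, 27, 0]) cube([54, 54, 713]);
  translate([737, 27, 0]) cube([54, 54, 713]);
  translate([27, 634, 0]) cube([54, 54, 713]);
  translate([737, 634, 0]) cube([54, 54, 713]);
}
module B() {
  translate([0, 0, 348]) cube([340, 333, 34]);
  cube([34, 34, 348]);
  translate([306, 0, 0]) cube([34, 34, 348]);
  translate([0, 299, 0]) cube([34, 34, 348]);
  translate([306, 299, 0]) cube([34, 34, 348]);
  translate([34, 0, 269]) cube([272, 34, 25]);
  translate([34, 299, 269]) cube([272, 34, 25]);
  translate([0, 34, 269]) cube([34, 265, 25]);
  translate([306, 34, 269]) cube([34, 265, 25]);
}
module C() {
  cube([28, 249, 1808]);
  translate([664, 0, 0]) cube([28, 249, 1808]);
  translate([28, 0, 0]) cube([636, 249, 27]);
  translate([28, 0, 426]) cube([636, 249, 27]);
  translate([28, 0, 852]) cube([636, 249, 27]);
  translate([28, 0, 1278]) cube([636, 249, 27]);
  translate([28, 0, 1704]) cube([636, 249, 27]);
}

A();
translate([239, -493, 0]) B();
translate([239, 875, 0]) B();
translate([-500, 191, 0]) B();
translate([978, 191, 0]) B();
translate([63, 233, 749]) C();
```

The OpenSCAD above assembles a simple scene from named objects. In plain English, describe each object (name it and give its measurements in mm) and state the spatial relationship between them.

A is a table with a 818×715 mm rectangular top, 36 mm thick, top surface at z = 749 mm, supported by four 54×54 mm square legs, each inset 27 mm from the nearest pair of top edges, running from the floor.

B is a four-legged stool. The seat is a 340×333×34 mm slab whose top surface is at z = 382 mm; four square legs, each 34×34 mm in cross-section, run from the floor (z = 0) to the underside of the seat, each flush with a corner of the seat. Four stretchers, 34 mm wide and 25 mm tall, connect adjacent legs with their undersides at z = 269 mm, each running between the inner faces of the legs it joins and aligned with the legs' outer faces on the other axis.

C is an open bookshelf. Two side panels, each 28 mm thick, 249 mm deep and 1808 mm tall, stand 692 mm apart (outside-to-outside). Between them sit 5 shelves, each 27 mm thick and 249 mm deep, spanning the full gap between the sides. The bottom shelf rests on the floor (its underside at z = 0) and the clear gap between one shelf's top and the next shelf's underside is 399 mm.

Four stools sit around the table at the −y, +y, −x, +x sides. The bookshelf is on top of the table, centred.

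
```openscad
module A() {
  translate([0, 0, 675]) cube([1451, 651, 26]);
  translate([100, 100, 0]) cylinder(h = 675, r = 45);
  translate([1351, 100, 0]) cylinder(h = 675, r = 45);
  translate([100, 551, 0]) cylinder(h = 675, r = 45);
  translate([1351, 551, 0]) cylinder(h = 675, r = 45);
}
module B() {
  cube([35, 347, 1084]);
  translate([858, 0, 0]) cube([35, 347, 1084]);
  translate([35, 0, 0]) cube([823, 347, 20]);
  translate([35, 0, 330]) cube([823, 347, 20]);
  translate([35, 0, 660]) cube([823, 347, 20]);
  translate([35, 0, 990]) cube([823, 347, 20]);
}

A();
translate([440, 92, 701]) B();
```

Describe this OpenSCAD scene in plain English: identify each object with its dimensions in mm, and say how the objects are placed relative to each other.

A is a table: top 1451 mm (x) × 651 mm (y), 26 mm thick, upper face at z = 701 mm, on four round legs of 90 mm diameter, each leg's bounding box inset 55 mm from the nearest pair of top edges, running from z = 0 to the bottom of the top.

B is an open bookshelf. Two side panels, each 35 mm thick, 347 mm deep and 1084 mm tall, stand 893 mm apart (outside-to-outside). Between them sit 4 shelves, each 20 mm thick and 347 mm deep, spanning the full gap between the sides. The bottom shelf rests on the floor (its underside at z = 0) and the clear gap between one shelf's top and the next shelf's underside is 310 mm.

The bookshelf is on top of the table.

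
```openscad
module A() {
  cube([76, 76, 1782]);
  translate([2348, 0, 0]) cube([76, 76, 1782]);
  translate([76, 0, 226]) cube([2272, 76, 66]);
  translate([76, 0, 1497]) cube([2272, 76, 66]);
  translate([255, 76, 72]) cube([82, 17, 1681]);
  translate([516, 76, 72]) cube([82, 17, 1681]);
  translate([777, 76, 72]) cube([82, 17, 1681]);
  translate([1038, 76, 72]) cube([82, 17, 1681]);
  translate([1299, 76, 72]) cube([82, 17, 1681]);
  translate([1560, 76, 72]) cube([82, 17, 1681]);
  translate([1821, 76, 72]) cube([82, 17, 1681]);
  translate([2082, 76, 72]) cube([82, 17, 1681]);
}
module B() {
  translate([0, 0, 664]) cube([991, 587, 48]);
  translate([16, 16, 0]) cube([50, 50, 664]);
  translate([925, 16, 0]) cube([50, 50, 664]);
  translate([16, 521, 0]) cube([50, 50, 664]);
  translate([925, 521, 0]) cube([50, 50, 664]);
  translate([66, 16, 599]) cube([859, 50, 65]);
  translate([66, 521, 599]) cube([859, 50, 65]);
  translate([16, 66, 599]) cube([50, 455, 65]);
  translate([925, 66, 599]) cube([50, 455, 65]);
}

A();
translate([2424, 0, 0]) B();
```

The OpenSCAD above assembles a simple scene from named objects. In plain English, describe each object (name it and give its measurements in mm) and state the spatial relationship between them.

A is a fence section. Two 76×76 mm posts, 1782 mm tall, stand on the floor with a clear span of 2272 mm between their inner faces. Two horizontal rails of 76×66 mm section span the gap between the posts with their undersides at z = 226 mm and z = 1497 mm, flush with the posts' −y face. 8 pickets, each 82 mm wide, 17 mm thick and 1681 mm tall, are fixed to the +y face of the rails with their bottoms at z = 72 mm, evenly spaced across the span with equal gaps (rounded down to the nearest mm) at the −x end and between each pair — any rounding remainder accumulates at the +x end.

B is a table with a 991×587 mm rectangular top, 48 mm thick, top surface at z = 712 mm, supported by four 50×50 mm square legs, each inset 16 mm from the nearest pair of top edges, running from the floor. Four apron rails, 50 mm thick and 65 mm tall, run between adjacent legs with their top edges flush with the underside of the top and their outer faces flush with the legs' outer faces.

The table is against the fence section's +x side, with their −y faces flush.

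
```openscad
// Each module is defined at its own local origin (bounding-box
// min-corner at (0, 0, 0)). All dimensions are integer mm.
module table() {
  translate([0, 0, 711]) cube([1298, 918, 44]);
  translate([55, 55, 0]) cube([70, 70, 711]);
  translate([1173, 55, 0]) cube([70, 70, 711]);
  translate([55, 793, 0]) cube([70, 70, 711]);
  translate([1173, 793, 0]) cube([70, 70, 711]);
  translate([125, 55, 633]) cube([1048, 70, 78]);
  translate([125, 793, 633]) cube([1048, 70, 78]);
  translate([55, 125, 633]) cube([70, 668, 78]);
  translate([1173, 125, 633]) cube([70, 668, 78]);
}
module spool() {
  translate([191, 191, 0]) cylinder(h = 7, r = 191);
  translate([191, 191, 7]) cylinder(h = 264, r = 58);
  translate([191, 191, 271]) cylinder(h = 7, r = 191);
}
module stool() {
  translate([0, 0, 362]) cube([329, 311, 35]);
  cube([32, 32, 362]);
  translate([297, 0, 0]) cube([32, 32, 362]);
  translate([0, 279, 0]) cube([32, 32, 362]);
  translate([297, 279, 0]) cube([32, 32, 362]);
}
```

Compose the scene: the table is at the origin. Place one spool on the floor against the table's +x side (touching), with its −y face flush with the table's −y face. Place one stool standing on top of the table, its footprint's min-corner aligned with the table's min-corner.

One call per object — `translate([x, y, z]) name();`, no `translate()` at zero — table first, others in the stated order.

table();
translate([1298, 0, 0]) spool();
translate([0, 0, 755]) stool();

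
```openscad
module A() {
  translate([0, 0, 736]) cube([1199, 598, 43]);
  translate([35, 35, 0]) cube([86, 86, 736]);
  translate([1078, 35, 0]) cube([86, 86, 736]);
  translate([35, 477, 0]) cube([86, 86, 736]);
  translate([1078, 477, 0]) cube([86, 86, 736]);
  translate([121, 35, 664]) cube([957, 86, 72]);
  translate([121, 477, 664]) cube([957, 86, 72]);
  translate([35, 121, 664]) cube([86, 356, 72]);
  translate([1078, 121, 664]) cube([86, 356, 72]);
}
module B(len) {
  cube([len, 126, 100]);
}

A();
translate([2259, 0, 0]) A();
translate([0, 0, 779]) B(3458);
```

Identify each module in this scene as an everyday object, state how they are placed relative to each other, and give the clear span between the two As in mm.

Second table starts at x = 2259; first ends at x = 1199; clear span = 2259 − 1199 = 1060 mm.

A is a table. B is a beam. A beam spans the tops of two tables. The clear span between the two tables is 1060 mm.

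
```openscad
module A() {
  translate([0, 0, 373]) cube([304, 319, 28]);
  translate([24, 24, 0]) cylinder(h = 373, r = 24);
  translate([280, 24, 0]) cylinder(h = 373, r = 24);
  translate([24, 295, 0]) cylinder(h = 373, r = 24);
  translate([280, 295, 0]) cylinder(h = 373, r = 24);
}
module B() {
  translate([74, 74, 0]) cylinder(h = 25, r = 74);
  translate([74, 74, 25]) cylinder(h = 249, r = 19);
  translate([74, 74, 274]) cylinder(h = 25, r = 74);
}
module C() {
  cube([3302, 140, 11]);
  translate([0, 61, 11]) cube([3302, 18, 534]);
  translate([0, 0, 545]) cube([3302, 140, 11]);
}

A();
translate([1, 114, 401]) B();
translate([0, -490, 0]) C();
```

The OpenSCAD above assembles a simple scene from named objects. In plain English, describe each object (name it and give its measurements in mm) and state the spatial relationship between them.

A is a simple wooden stool: a rectangular seat 304 mm (x) by 319 mm (y), 28 mm thick, top face at z = 401 mm, on four round legs, each 48 mm in diameter. The legs rest on z = 0, each leg's axis is inset half a diameter from the nearest pair of seat edges (so the leg's bounding box is flush with the corner).

B is a spool: two coaxial disc flanges of radius 74 mm and thickness 25 mm, joined by a core cylinder of radius 19 mm and height 249 mm. The lower flange rests on z = 0 and the three cylinders share a vertical axis.

C is an I-beam lying along x, 3302 mm long. Overall section height 556 mm. Two flanges 140 mm wide (y) and 11 mm thick, one on the floor and one at the top; a web 18 mm thick runs between them, centred on the flange width.

The spool is on top of the stool. The I-beam is on the floor beside the stool on its −y side.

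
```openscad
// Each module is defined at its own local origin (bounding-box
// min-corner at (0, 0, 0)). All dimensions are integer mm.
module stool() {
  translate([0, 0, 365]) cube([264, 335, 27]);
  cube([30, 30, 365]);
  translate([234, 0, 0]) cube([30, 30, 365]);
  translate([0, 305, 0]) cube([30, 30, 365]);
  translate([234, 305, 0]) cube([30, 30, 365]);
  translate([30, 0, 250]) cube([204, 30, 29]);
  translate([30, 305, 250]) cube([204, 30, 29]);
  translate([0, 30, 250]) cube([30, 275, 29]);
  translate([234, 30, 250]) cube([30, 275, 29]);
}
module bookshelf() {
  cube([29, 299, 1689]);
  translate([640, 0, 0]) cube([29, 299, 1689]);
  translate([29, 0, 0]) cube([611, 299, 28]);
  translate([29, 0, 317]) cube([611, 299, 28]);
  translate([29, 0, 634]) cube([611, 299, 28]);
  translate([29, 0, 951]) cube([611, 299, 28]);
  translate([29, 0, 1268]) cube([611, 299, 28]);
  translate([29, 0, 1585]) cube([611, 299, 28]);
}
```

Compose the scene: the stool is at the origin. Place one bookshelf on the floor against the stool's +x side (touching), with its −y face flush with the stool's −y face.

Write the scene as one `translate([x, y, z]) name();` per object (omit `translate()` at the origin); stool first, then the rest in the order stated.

stool();
translate([264, 0, 0]) bookshelf();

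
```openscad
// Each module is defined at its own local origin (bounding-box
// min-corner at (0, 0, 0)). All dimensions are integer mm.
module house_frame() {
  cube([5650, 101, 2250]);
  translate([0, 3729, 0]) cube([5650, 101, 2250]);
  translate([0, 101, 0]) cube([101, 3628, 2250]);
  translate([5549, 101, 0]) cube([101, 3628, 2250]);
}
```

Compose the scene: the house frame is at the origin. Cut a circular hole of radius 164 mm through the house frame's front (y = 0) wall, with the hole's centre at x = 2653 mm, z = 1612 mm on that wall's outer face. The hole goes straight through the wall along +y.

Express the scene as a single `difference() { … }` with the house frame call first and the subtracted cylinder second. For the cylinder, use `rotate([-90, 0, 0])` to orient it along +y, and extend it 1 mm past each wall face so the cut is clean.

difference() {
  house_frame();
  translate([2653, -1, 1612]) rotate([-90, 0, 0]) cylinder(h = 103, r = 164);
}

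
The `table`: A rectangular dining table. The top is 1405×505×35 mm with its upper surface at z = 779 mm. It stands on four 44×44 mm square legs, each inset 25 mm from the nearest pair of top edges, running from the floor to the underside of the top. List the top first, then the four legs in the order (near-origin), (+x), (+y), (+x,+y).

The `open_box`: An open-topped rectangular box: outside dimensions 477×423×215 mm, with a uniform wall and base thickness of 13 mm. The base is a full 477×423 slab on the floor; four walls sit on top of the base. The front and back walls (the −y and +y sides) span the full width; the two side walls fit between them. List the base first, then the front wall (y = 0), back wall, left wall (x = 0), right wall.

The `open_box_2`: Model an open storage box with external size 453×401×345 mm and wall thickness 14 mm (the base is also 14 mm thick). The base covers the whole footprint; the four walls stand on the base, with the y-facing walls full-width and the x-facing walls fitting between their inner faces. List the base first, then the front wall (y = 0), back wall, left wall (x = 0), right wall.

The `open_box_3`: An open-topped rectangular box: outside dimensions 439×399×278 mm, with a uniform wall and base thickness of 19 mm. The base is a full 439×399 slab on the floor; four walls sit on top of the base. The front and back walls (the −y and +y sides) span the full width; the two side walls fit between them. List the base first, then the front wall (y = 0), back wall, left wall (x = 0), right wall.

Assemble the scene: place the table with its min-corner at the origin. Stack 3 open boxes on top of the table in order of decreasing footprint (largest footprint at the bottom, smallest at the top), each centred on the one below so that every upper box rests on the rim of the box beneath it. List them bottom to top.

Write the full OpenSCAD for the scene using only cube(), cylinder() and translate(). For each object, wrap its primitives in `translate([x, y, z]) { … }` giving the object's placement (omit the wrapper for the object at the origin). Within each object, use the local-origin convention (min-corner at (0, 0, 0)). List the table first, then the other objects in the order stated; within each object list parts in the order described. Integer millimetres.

translate([0, 0, 744]) cube([1405, 505, 35]);
translate([25, 25, 0]) cube([44, 44, 744]);
translate([1336, 25, 0]) cube([44, 44, 744]);
translate([25, 436, 0]) cube([44, 44, 744]);
translate([1336, 436, 0]) cube([44, 44, 744]);
translate([464, 41, 779]) {
  cube([477, 423, 13]);
  translate([0, 0, 13]) cube([477, 13, 202]);
  translate([0, 410, 13]) cube([477, 13, 202]);
  translate([0, 13, 13]) cube([13, 397, 202]);
  translate([464, 13, 13]) cube([13, 397, 202]);
}
translate([476, 52, 994]) {
  cube([453, 401, 14]);
  translate([0, 0, 14]) cube([453, 14, 331]);
  translate([0, 387, 14]) cube([453, 14, 331]);
  translate([0, 14, 14]) cube([14, 373, 331]);
  translate([439, 14, 14]) cube([14, 373, 331]);
}
translate([483, 53, 1339]) {
  cube([439, 399, 19]);
  translate([0, 0, 19]) cube([439, 19, 259]);
  translate([0, 380, 19]) cube([439, 19, 259]);
  translate([0, 19, 19]) cube([19, 361, 259]);
  translate([420, 19, 19]) cube([19, 361, 259]);
}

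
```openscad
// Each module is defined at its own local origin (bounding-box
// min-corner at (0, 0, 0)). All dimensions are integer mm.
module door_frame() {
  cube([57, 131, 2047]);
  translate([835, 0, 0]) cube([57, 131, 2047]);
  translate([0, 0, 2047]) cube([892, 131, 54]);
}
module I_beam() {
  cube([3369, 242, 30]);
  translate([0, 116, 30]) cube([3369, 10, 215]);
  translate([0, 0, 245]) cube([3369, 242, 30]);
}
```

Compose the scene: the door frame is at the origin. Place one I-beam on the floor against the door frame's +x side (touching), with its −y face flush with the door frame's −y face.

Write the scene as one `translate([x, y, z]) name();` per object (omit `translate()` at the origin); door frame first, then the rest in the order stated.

door_frame();
translate([892, 0, 0]) I_beam();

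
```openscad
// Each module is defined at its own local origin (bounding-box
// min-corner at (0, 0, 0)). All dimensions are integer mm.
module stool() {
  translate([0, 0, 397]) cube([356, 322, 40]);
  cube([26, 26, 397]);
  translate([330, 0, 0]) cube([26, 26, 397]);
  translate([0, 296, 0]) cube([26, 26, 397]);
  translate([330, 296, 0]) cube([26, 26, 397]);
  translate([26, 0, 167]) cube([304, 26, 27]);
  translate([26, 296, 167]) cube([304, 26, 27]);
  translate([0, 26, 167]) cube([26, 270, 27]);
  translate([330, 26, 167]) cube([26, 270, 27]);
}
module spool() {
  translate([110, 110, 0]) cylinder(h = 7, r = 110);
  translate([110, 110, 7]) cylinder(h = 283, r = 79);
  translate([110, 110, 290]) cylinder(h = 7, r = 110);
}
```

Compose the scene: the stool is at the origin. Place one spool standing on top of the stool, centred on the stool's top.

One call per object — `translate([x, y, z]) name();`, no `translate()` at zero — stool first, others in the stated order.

stool();
translate([68, 51, 437]) spool();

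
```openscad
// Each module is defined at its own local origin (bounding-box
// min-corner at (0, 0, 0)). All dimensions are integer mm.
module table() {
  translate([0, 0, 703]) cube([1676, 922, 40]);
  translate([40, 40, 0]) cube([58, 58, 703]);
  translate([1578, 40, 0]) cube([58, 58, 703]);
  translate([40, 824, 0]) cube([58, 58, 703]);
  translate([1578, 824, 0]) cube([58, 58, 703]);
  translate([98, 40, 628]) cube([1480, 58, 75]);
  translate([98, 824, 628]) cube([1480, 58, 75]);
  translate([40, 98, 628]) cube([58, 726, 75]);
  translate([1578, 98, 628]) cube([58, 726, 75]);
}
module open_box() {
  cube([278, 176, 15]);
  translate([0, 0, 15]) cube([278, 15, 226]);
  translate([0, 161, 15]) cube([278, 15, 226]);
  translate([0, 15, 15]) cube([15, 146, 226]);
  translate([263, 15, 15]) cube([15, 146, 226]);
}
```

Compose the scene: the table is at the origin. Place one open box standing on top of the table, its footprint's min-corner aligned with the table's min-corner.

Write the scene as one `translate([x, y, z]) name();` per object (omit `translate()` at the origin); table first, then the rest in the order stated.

table();
translate([0, 0, 743]) open_box();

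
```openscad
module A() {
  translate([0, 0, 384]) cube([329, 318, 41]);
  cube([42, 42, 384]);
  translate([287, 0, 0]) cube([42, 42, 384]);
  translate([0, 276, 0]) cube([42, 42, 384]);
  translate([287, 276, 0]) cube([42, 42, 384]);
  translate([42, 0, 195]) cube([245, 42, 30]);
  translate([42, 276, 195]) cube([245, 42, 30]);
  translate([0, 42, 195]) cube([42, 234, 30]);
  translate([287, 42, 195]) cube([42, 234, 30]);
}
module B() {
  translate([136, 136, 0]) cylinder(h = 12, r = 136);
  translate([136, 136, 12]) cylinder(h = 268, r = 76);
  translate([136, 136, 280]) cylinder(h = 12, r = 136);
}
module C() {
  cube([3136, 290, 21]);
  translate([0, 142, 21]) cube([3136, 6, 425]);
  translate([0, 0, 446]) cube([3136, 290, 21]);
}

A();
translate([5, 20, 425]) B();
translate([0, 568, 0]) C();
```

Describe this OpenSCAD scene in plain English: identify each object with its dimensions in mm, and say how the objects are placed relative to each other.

A is a four-legged stool. The seat is 329×318 mm, 41 mm thick, top at z = 425 mm. It stands on four square legs, each 42×42 mm in cross-section, from z = 0 to the seat underside, each flush with a corner of the seat. Four stretchers, 42 mm wide and 30 mm tall, connect adjacent legs with their undersides at z = 195 mm, each running between the inner faces of the legs it joins and aligned with the legs' outer faces on the other axis.

B is a spool: two coaxial disc flanges of radius 136 mm and thickness 12 mm, joined by a core cylinder of radius 76 mm and height 268 mm. The lower flange rests on z = 0 and the three cylinders share a vertical axis.

C is an I-beam lying along x, 3136 mm long. Overall section height 467 mm. Two flanges 290 mm wide (y) and 21 mm thick, one on the floor and one at the top; a web 6 mm thick runs between them, centred on the flange width.

The spool is on top of the stool. The I-beam is on the floor beside the stool on its +y side.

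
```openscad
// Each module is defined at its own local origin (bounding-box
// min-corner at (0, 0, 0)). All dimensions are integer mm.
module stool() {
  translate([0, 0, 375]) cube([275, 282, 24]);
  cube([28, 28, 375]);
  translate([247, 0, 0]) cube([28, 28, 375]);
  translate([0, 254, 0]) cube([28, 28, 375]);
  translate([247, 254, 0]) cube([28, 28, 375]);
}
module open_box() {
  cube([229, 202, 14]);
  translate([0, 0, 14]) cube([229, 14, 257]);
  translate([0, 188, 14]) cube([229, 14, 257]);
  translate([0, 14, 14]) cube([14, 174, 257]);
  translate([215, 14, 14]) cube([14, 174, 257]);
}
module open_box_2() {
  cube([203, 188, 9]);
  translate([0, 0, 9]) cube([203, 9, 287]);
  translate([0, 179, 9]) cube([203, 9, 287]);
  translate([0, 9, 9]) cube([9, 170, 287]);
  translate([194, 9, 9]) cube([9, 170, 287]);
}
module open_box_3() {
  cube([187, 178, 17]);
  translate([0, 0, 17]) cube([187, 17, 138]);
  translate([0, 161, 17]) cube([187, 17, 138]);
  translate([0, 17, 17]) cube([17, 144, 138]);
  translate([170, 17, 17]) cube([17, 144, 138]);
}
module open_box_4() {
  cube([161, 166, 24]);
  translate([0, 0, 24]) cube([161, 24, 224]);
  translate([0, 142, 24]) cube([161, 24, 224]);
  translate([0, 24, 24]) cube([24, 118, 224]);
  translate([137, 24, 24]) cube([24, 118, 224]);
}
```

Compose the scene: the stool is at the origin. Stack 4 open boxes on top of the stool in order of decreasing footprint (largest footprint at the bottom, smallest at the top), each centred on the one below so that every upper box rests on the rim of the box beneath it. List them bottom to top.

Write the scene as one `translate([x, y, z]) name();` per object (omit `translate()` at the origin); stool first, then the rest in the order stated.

stool();
translate([23, 40, 399]) open_box();
translate([36, 47, 670]) open_box_2();
translate([44, 52, 966]) open_box_3();
translate([57, 58, 1121]) open_box_4();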